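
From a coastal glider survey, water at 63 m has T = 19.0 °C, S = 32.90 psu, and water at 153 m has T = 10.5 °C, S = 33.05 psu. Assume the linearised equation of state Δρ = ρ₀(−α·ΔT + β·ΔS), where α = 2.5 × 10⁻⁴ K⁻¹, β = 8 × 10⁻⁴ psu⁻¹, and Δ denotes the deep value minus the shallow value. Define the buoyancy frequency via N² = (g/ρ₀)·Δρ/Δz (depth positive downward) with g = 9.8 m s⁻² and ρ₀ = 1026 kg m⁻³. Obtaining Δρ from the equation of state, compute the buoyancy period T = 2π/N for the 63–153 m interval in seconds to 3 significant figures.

402 s

ΔT = -8.5 K, ΔS = +0.15 psu (deep − shallow).
Δρ/ρ₀ = −αΔT + βΔS = 2.125 × 10⁻³ + 1.20 × 10⁻⁴ = 2.245 × 10⁻³, so Δρ ≈ 2.303 kg m⁻³.
N² = (g/ρ₀)·Δρ/Δz = g·(Δρ/ρ₀)/Δz = 9.8 × 2.245 × 10⁻³ / 90 = 2.4446 × 10⁻⁴ s⁻².
N = √(2.4446 × 10⁻⁴) = 0.015635 rad s⁻¹ → T = 2π/N = 401.87 s ≈ 402 s.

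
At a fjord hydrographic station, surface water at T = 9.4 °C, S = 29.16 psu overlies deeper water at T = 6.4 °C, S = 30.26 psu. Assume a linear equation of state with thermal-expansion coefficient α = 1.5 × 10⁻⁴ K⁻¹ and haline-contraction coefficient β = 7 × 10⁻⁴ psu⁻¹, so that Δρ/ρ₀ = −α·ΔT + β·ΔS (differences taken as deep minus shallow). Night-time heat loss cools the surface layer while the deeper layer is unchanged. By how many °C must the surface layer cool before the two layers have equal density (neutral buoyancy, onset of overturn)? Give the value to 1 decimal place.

Neutral buoyancy requires Δρ = 0, i.e. −α(T_deep − T_surf′) + β(S_deep − S_surf) = 0.
T_surf′ = T_deep − (β/α)·ΔS = 6.4 − (7 × 10⁻⁴/1.5 × 10⁻⁴)·(+1.10) = 1.267 °C.
Cooling required: 9.4 − (1.267) = 8.133 °C.

8.1 °C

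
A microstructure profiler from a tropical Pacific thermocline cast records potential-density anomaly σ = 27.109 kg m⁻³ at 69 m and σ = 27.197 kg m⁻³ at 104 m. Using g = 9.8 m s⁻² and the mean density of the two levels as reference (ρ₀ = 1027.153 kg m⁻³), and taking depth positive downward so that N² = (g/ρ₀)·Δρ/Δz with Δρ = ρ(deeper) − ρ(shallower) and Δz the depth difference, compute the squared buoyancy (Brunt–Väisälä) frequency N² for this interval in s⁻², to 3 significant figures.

Δρ = 1027.197 − 1027.109 = 0.088 kg m⁻³ over Δz = 104 − 69 = 35 m.
N² = (9.8/1027.153) × (0.088/35) = 2.3989 × 10⁻⁵ s⁻² ≈ 2.40 × 10⁻⁵ s⁻².

2.40 × 10⁻⁵ s⁻²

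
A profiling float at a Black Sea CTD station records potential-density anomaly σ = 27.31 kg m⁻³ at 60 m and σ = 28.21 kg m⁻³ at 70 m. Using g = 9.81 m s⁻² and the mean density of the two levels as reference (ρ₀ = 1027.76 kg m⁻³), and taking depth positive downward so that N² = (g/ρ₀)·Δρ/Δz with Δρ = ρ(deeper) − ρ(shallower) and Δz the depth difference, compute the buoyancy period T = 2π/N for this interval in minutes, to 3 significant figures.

3.57 min

Δρ = 1028.21 − 1027.31 = 0.90 kg m⁻³ over Δz = 70 − 60 = 10 m.
N² = (9.81/1027.76) × (0.90/10) = 8.5905 × 10⁻⁴ s⁻².
N = √(8.5905 × 10⁻⁴) = 0.029310 rad s⁻¹, so T = 2π/N = 214.37 s = 3.5728 min ≈ 3.57 min.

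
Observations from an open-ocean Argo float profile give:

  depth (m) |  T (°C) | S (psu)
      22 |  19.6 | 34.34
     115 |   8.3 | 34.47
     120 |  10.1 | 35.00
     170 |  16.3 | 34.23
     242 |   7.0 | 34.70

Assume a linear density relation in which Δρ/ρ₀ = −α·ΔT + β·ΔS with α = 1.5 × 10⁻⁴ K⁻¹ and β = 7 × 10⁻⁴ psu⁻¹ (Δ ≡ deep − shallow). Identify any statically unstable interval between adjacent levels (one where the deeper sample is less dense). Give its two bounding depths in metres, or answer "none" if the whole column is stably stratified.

120–170 m

Evaluate Δρ/ρ₀ = −αΔT + βΔS across each adjacent pair:
  22–115 m: −αΔT+βΔS = −(1.5 × 10⁻⁴)(-11.3)+(7 × 10⁻⁴)(+0.13) = 1.8 × 10⁻³ → stable
  115–120 m: −αΔT+βΔS = −(1.5 × 10⁻⁴)(+1.8)+(7 × 10⁻⁴)(+0.53) = 1.0 × 10⁻⁴ → stable
  120–170 m: −αΔT+βΔS = −(1.5 × 10⁻⁴)(+6.2)+(7 × 10⁻⁴)(-0.77) = -1.5 × 10⁻³ → UNSTABLE
  170–242 m: −αΔT+βΔS = −(1.5 × 10⁻⁴)(-9.3)+(7 × 10⁻⁴)(+0.47) = 1.7 × 10⁻³ → stable
The 120–170 m interval has Δρ < 0: lighter water underlies denser water.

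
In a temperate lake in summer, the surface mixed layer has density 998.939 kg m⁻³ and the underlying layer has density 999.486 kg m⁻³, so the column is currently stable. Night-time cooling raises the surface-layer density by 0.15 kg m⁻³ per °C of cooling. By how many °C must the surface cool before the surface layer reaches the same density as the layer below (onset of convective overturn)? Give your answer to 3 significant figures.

3.65 °C

Density deficit of the surface layer: 999.486 − 998.939 = 0.547 kg m⁻³.
Required change = 0.547 / 0.15 = 3.65 °C.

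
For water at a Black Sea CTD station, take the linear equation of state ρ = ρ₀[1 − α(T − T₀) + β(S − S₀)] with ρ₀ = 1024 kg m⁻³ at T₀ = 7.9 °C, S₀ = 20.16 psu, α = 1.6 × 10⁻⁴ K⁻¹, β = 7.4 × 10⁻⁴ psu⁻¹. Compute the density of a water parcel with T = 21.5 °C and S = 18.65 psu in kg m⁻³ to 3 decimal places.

T − T₀ = +13.6 K, S − S₀ = -1.51 psu.
Bracket = 1 − α·(+13.6) + β·(-1.51) = 1 + (-3.2934 × 10⁻³) = 0.9967066.
ρ = 1024 × 0.9967066 = 1020.628 kg m⁻³.

1020.628 kg m⁻³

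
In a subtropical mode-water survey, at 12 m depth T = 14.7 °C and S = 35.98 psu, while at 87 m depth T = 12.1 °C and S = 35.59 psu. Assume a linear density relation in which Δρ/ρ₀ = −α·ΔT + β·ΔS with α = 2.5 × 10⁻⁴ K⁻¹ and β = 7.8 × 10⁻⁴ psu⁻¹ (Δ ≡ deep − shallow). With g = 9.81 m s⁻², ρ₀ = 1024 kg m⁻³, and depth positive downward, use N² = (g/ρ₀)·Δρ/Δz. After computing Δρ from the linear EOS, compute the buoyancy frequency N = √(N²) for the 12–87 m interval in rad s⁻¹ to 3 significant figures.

6.73 × 10⁻³ rad s⁻¹

ΔT = -2.6 K, ΔS = -0.39 psu (deep − shallow).
Δρ/ρ₀ = −αΔT + βΔS = 6.50 × 10⁻⁴ − 3.042 × 10⁻⁴ = 3.458 × 10⁻⁴, so Δρ ≈ 0.3541 kg m⁻³.
N² = (g/ρ₀)·Δρ/Δz = g·(Δρ/ρ₀)/Δz = 9.81 × 3.458 × 10⁻⁴ / 75 = 4.5231 × 10⁻⁵ s⁻².
N = √(4.5231 × 10⁻⁵) = 6.7254 × 10⁻³ rad s⁻¹ ≈ 6.73 × 10⁻³ rad s⁻¹.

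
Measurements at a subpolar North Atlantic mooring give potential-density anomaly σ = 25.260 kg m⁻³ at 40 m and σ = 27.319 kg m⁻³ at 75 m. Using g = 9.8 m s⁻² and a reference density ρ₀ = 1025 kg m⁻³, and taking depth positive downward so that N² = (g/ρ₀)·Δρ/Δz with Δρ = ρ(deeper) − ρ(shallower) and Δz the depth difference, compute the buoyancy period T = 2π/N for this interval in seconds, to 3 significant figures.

Δρ = 1027.319 − 1025.260 = 2.059 kg m⁻³ over Δz = 75 − 40 = 35 m.
N² = (9.8/1025) × (2.059/35) = 5.6246 × 10⁻⁴ s⁻².
N = √(5.6246 × 10⁻⁴) = 0.023716 rad s⁻¹, so T = 2π/N = 264.93 s ≈ 265 s.

265 s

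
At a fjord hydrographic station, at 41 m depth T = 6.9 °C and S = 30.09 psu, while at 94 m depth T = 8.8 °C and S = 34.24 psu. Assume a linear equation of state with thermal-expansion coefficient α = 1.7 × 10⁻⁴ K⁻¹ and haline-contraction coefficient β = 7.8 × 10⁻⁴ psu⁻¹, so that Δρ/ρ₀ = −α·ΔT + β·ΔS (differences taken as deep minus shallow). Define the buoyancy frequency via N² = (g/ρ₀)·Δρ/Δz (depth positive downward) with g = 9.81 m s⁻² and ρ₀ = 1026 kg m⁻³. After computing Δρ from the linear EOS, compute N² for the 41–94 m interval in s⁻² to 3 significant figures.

5.39 × 10⁻⁴ s⁻²

ΔT = +1.9 K, ΔS = +4.15 psu (deep − shallow).
Δρ/ρ₀ = −αΔT + βΔS = -3.23 × 10⁻⁴ + 3.237 × 10⁻³ = 2.914 × 10⁻³, so Δρ ≈ 2.990 kg m⁻³.
N² = (g/ρ₀)·Δρ/Δz = g·(Δρ/ρ₀)/Δz = 9.81 × 2.914 × 10⁻³ / 53 = 5.3936 × 10⁻⁴ s⁻² ≈ 5.39 × 10⁻⁴ s⁻².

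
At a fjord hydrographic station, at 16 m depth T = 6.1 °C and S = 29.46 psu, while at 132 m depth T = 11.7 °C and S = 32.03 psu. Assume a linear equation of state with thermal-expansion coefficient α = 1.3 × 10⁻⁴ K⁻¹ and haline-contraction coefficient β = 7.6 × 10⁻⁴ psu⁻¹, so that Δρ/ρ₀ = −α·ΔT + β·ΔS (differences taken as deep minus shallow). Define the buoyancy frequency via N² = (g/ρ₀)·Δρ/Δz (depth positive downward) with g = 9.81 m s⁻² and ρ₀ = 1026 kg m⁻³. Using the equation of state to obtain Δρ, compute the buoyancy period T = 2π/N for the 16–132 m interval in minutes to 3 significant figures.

ΔT = +5.6 K, ΔS = +2.57 psu (deep − shallow).
Δρ/ρ₀ = −αΔT + βΔS = -7.28 × 10⁻⁴ + 1.9532 × 10⁻³ = 1.2252 × 10⁻³, so Δρ ≈ 1.257 kg m⁻³.
N² = (g/ρ₀)·Δρ/Δz = g·(Δρ/ρ₀)/Δz = 9.81 × 1.2252 × 10⁻³ / 116 = 1.0361 × 10⁻⁴ s⁻².
N = √(1.0361 × 10⁻⁴) = 0.010179 rad s⁻¹ → T = 2π/N = 617.27 s = 10.288 min ≈ 10.3 min.

10.3 min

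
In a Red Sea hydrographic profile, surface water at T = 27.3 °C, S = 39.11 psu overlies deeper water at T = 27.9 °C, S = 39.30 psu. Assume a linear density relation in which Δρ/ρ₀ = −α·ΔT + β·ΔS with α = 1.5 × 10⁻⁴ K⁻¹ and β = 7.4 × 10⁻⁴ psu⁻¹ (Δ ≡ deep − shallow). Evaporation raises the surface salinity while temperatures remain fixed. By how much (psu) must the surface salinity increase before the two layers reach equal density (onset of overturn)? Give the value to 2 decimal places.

Neutral buoyancy requires −α(T_deep − T_surf) + β(S_deep − S_surf′) = 0.
S_surf′ = S_deep − (α/β)·ΔT = 39.30 − (1.5 × 10⁻⁴/7.4 × 10⁻⁴)·(+0.6) = 39.1784 psu.
Increase required: 39.1784 − 39.11 = 0.0684 psu.

0.07 psu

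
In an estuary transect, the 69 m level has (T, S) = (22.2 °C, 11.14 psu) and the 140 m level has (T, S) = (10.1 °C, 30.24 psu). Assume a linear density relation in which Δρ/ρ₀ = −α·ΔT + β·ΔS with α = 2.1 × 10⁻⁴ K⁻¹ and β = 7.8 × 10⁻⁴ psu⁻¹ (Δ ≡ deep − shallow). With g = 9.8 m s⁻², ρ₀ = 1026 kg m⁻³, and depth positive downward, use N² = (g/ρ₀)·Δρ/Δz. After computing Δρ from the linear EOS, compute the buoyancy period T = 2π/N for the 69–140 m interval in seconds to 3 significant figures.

ΔT = -12.1 K, ΔS = +19.10 psu (deep − shallow).
Δρ/ρ₀ = −αΔT + βΔS = 2.541 × 10⁻³ + 0.014898 = 0.017439, so Δρ ≈ 17.89 kg m⁻³.
N² = (g/ρ₀)·Δρ/Δz = g·(Δρ/ρ₀)/Δz = 9.8 × 0.017439 / 71 = 2.4071 × 10⁻³ s⁻².
N = √(2.4071 × 10⁻³) = 0.049062 rad s⁻¹ → T = 2π/N = 128.07 s ≈ 128 s.

128 s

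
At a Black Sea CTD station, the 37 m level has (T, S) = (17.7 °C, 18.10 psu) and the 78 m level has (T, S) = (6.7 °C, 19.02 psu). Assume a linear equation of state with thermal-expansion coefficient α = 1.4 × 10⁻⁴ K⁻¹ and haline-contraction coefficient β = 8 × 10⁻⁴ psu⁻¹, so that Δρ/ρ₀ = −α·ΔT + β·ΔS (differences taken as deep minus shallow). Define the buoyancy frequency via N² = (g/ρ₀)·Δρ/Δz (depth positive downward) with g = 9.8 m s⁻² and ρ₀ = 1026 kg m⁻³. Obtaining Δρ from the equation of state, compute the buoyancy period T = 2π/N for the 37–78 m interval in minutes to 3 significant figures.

4.49 min

ΔT = -11.0 K, ΔS = +0.92 psu (deep − shallow).
Δρ/ρ₀ = −αΔT + βΔS = 1.54 × 10⁻³ + 7.36 × 10⁻⁴ = 2.276 × 10⁻³, so Δρ ≈ 2.335 kg m⁻³.
N² = (g/ρ₀)·Δρ/Δz = g·(Δρ/ρ₀)/Δz = 9.8 × 2.276 × 10⁻³ / 41 = 5.4402 × 10⁻⁴ s⁻².
N = √(5.4402 × 10⁻⁴) = 0.023324 rad s⁻¹ → T = 2π/N = 269.39 s = 4.4898 min ≈ 4.49 min.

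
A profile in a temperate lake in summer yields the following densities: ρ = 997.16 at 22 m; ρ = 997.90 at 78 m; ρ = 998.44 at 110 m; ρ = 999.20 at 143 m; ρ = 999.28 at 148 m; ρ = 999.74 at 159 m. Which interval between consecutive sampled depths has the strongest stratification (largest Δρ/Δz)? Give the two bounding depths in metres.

148–159 m

Compute the density gradient over each adjacent pair:
  22–78 m: Δρ/Δz = 0.74/56 = 0.013 kg m⁻⁴
  78–110 m: Δρ/Δz = 0.54/32 = 0.017 kg m⁻⁴
  110–143 m: Δρ/Δz = 0.76/33 = 0.023 kg m⁻⁴
  143–148 m: Δρ/Δz = 0.08/5 = 0.016 kg m⁻⁴
  148–159 m: Δρ/Δz = 0.46/11 = 0.042 kg m⁻⁴
The largest gradient is in the 148–159 m interval — the pycnocline.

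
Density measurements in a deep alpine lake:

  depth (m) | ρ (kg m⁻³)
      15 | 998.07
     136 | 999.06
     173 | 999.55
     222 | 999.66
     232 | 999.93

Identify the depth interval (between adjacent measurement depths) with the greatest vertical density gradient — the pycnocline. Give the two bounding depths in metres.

Compute the density gradient over each adjacent pair:
  15–136 m: Δρ/Δz = 0.99/121 = 8.2 × 10⁻³ kg m⁻⁴
  136–173 m: Δρ/Δz = 0.49/37 = 0.013 kg m⁻⁴
  173–222 m: Δρ/Δz = 0.11/49 = 2.2 × 10⁻³ kg m⁻⁴
  222–232 m: Δρ/Δz = 0.27/10 = 0.027 kg m⁻⁴
The largest gradient is in the 222–232 m interval — the pycnocline.

222–232 m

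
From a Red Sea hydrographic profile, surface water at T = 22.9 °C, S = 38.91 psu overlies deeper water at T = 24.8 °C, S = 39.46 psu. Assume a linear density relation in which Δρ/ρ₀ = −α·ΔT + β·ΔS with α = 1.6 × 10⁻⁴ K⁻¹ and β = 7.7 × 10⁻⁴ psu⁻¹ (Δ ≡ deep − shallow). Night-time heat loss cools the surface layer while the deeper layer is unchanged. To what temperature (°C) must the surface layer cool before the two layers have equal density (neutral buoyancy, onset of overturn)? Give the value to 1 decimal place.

22.2 °C

Neutral buoyancy requires Δρ = 0, i.e. −α(T_deep − T_surf′) + β(S_deep − S_surf) = 0.
T_surf′ = T_deep − (β/α)·ΔS = 24.8 − (7.7 × 10⁻⁴/1.6 × 10⁻⁴)·(+0.55) = 22.153 °C.
Cooling required: 22.9 − (22.153) = 0.747 °C.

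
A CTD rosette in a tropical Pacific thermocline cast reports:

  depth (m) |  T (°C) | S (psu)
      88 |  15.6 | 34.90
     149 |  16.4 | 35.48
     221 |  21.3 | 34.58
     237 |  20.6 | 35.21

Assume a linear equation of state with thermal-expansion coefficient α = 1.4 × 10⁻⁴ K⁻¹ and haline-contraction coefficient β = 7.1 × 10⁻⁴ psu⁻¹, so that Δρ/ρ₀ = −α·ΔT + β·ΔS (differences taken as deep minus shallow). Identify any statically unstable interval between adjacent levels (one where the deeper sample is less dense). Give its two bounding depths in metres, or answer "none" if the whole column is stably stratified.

Evaluate Δρ/ρ₀ = −αΔT + βΔS across each adjacent pair:
  88–149 m: −αΔT+βΔS = −(1.4 × 10⁻⁴)(+0.8)+(7.1 × 10⁻⁴)(+0.58) = 3.0 × 10⁻⁴ → stable
  149–221 m: −αΔT+βΔS = −(1.4 × 10⁻⁴)(+4.9)+(7.1 × 10⁻⁴)(-0.90) = -1.3 × 10⁻³ → UNSTABLE
  221–237 m: −αΔT+βΔS = −(1.4 × 10⁻⁴)(-0.7)+(7.1 × 10⁻⁴)(+0.63) = 5.5 × 10⁻⁴ → stable
The 149–221 m interval has Δρ < 0: lighter water underlies denser water.

149–221 m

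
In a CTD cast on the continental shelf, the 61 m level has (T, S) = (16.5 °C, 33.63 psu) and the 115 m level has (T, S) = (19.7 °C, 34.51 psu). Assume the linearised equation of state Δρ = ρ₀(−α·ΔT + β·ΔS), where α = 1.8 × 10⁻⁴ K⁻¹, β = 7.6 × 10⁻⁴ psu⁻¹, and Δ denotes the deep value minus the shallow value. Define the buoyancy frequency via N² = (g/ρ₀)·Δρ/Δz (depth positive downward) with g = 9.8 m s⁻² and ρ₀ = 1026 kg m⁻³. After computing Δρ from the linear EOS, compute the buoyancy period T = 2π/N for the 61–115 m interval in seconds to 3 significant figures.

ΔT = +3.2 K, ΔS = +0.88 psu (deep − shallow).
Δρ/ρ₀ = −αΔT + βΔS = -5.76 × 10⁻⁴ + 6.688 × 10⁻⁴ = 9.28 × 10⁻⁵, so Δρ ≈ 0.09521 kg m⁻³.
N² = (g/ρ₀)·Δρ/Δz = g·(Δρ/ρ₀)/Δz = 9.8 × 9.28 × 10⁻⁵ / 54 = 1.6841 × 10⁻⁵ s⁻².
N = √(1.6841 × 10⁻⁵) = 4.1038 × 10⁻³ rad s⁻¹ → T = 2π/N = 1.5311 × 10³ s ≈ 1.53 × 10³ s.

1.53 × 10³ s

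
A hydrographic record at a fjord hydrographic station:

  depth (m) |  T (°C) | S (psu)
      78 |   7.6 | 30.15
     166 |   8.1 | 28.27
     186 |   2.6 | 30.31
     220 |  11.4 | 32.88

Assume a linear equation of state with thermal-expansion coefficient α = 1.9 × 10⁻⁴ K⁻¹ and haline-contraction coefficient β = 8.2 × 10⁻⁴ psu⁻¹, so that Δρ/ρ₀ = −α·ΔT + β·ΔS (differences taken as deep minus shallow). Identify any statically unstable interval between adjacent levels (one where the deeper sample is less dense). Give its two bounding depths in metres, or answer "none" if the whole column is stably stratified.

78–166 m

Evaluate Δρ/ρ₀ = −αΔT + βΔS across each adjacent pair:
  78–166 m: −αΔT+βΔS = −(1.9 × 10⁻⁴)(+0.5)+(8.2 × 10⁻⁴)(-1.88) = -1.6 × 10⁻³ → UNSTABLE
  166–186 m: −αΔT+βΔS = −(1.9 × 10⁻⁴)(-5.5)+(8.2 × 10⁻⁴)(+2.04) = 2.7 × 10⁻³ → stable
  186–220 m: −αΔT+βΔS = −(1.9 × 10⁻⁴)(+8.8)+(8.2 × 10⁻⁴)(+2.57) = 4.4 × 10⁻⁴ → stable
The 78–166 m interval has Δρ < 0: lighter water underlies denser water.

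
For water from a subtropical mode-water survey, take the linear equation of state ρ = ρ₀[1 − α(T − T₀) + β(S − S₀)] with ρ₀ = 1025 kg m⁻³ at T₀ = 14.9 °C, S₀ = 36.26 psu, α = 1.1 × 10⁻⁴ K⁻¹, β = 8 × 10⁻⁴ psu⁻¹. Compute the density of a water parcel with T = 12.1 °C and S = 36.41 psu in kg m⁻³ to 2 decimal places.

1025.44 kg m⁻³

T − T₀ = -2.8 K, S − S₀ = +0.15 psu.
Bracket = 1 − α·(-2.8) + β·(+0.15) = 1 + (4.28 × 10⁻⁴) = 1.0004280.
ρ = 1025 × 1.0004280 = 1025.44 kg m⁻³.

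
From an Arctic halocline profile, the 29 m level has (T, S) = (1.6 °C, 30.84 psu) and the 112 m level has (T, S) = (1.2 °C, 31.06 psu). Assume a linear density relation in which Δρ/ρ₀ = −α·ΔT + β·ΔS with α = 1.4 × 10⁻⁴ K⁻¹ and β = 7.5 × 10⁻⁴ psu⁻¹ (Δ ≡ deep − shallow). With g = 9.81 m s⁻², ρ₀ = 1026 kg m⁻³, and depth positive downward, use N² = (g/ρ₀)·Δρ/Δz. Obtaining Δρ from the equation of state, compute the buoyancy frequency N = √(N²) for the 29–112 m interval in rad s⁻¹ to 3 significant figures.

ΔT = -0.4 K, ΔS = +0.22 psu (deep − shallow).
Δρ/ρ₀ = −αΔT + βΔS = 5.60 × 10⁻⁵ + 1.65 × 10⁻⁴ = 2.21 × 10⁻⁴, so Δρ ≈ 0.2267 kg m⁻³.
N² = (g/ρ₀)·Δρ/Δz = g·(Δρ/ρ₀)/Δz = 9.81 × 2.21 × 10⁻⁴ / 83 = 2.6121 × 10⁻⁵ s⁻².
N = √(2.6121 × 10⁻⁵) = 5.1109 × 10⁻³ rad s⁻¹ ≈ 5.11 × 10⁻³ rad s⁻¹.

5.11 × 10⁻³ rad s⁻¹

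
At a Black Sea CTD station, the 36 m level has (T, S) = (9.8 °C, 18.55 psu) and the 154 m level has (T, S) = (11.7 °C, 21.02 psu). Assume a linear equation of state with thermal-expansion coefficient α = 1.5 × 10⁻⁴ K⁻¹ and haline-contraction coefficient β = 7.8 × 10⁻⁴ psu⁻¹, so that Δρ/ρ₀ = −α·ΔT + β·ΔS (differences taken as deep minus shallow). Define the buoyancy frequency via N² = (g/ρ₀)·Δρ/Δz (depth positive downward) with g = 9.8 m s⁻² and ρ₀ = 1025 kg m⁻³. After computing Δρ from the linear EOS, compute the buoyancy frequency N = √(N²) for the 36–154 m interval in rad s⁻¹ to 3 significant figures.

ΔT = +1.9 K, ΔS = +2.47 psu (deep − shallow).
Δρ/ρ₀ = −αΔT + βΔS = -2.85 × 10⁻⁴ + 1.9266 × 10⁻³ = 1.6416 × 10⁻³, so Δρ ≈ 1.683 kg m⁻³.
N² = (g/ρ₀)·Δρ/Δz = g·(Δρ/ρ₀)/Δz = 9.8 × 1.6416 × 10⁻³ / 118 = 1.3634 × 10⁻⁴ s⁻².
N = √(1.3634 × 10⁻⁴) = 0.011676 rad s⁻¹ ≈ 0.0117 rad s⁻¹.

0.0117 rad s⁻¹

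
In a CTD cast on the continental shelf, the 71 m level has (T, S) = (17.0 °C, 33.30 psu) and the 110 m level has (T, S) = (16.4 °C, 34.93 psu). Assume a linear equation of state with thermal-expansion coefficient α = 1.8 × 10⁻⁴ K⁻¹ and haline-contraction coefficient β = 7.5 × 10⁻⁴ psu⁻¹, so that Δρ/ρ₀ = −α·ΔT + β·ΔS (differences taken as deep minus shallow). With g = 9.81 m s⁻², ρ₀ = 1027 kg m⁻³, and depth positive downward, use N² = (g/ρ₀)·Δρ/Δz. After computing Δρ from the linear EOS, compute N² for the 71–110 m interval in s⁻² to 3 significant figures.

ΔT = -0.6 K, ΔS = +1.63 psu (deep − shallow).
Δρ/ρ₀ = −αΔT + βΔS = 1.08 × 10⁻⁴ + 1.2225 × 10⁻³ = 1.3305 × 10⁻³, so Δρ ≈ 1.366 kg m⁻³.
N² = (g/ρ₀)·Δρ/Δz = g·(Δρ/ρ₀)/Δz = 9.81 × 1.3305 × 10⁻³ / 39 = 3.3467 × 10⁻⁴ s⁻² ≈ 3.35 × 10⁻⁴ s⁻².

3.35 × 10⁻⁴ s⁻²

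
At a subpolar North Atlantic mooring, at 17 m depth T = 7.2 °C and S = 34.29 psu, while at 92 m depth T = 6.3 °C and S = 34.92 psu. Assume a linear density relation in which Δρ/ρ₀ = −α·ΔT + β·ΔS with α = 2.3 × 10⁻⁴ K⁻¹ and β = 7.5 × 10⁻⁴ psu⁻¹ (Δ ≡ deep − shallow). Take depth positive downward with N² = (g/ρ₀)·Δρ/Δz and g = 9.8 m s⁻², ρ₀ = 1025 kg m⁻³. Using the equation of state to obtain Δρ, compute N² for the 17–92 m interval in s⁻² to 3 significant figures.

8.88 × 10⁻⁵ s⁻²

ΔT = -0.9 K, ΔS = +0.63 psu (deep − shallow).
Δρ/ρ₀ = −αΔT + βΔS = 2.07 × 10⁻⁴ + 4.725 × 10⁻⁴ = 6.795 × 10⁻⁴, so Δρ ≈ 0.6965 kg m⁻³.
N² = (g/ρ₀)·Δρ/Δz = g·(Δρ/ρ₀)/Δz = 9.8 × 6.795 × 10⁻⁴ / 75 = 8.8788 × 10⁻⁵ s⁻² ≈ 8.88 × 10⁻⁵ s⁻².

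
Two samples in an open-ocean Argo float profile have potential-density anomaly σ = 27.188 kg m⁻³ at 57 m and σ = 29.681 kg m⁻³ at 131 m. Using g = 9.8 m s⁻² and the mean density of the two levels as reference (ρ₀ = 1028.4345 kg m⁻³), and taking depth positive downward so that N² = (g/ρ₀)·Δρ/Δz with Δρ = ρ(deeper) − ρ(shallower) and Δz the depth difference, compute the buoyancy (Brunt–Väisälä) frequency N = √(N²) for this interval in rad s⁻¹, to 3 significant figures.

Δρ = 1029.681 − 1027.188 = 2.493 kg m⁻³ over Δz = 131 − 57 = 74 m.
N² = (9.8/1028.4345) × (2.493/74) = 3.2103 × 10⁻⁴ s⁻².
N = √(3.2103 × 10⁻⁴) = 0.017917 rad s⁻¹ ≈ 0.0179 rad s⁻¹.

0.0179 rad s⁻¹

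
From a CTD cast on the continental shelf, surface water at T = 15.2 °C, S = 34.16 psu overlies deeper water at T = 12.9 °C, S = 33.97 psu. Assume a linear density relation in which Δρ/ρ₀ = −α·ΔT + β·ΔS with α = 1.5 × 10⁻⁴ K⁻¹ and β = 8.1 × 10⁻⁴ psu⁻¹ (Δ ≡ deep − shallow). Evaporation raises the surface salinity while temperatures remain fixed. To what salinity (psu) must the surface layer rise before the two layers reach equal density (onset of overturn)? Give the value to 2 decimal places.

34.40 psu

Neutral buoyancy requires −α(T_deep − T_surf) + β(S_deep − S_surf′) = 0.
S_surf′ = S_deep − (α/β)·ΔT = 33.97 − (1.5 × 10⁻⁴/8.1 × 10⁻⁴)·(-2.3) = 34.3959 psu.
Increase required: 34.3959 − 34.16 = 0.2359 psu.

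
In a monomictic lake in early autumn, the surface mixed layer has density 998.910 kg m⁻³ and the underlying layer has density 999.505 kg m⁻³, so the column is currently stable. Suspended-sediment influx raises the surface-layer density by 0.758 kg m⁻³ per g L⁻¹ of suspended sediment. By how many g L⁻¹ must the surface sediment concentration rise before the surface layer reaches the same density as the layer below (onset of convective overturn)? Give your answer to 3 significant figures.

Density deficit of the surface layer: 999.505 − 998.910 = 0.595 kg m⁻³.
Required change = 0.595 / 0.758 = 0.785 g L⁻¹.

0.785 g L⁻¹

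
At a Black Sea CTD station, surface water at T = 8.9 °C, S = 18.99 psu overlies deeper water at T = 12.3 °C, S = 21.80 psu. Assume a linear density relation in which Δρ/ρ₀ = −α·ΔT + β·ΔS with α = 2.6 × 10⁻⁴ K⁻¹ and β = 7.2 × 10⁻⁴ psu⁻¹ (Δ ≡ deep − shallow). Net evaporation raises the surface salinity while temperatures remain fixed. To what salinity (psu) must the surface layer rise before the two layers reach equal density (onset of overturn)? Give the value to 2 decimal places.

20.57 psu

Neutral buoyancy requires −α(T_deep − T_surf) + β(S_deep − S_surf′) = 0.
S_surf′ = S_deep − (α/β)·ΔT = 21.80 − (2.6 × 10⁻⁴/7.2 × 10⁻⁴)·(+3.4) = 20.5722 psu.
Increase required: 20.5722 − 18.99 = 1.5822 psu.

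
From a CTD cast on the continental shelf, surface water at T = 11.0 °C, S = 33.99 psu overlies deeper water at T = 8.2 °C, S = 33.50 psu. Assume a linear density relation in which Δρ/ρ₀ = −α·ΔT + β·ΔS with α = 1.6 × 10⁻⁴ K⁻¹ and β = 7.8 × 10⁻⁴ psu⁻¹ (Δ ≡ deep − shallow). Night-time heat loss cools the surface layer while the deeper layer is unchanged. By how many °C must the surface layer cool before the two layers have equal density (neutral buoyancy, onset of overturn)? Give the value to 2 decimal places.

0.41 °C

Neutral buoyancy requires Δρ = 0, i.e. −α(T_deep − T_surf′) + β(S_deep − S_surf) = 0.
T_surf′ = T_deep − (β/α)·ΔS = 8.2 − (7.8 × 10⁻⁴/1.6 × 10⁻⁴)·(-0.49) = 10.5887 °C.
Cooling required: 11.0 − (10.5887) = 0.4113 °C.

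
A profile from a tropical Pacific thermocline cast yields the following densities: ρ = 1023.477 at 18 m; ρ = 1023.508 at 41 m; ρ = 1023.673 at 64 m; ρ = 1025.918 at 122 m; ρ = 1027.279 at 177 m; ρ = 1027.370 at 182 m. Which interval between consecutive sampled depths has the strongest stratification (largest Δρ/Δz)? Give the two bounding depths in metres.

Compute the density gradient over each adjacent pair:
  18–41 m: Δρ/Δz = 0.031/23 = 1.3 × 10⁻³ kg m⁻⁴
  41–64 m: Δρ/Δz = 0.165/23 = 7.2 × 10⁻³ kg m⁻⁴
  64–122 m: Δρ/Δz = 2.245/58 = 0.039 kg m⁻⁴
  122–177 m: Δρ/Δz = 1.361/55 = 0.025 kg m⁻⁴
  177–182 m: Δρ/Δz = 0.091/5 = 0.018 kg m⁻⁴
The largest gradient is in the 64–122 m interval — the pycnocline.

64–122 m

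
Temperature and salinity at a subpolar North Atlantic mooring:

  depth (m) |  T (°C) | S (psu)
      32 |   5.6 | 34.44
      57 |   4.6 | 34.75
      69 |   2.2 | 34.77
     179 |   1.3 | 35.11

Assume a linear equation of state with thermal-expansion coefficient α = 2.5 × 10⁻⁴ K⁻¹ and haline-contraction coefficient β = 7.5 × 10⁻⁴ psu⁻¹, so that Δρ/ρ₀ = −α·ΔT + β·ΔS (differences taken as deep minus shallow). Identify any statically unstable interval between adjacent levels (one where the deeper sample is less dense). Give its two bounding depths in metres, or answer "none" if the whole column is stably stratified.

Evaluate Δρ/ρ₀ = −αΔT + βΔS across each adjacent pair:
  32–57 m: −αΔT+βΔS = −(2.5 × 10⁻⁴)(-1.0)+(7.5 × 10⁻⁴)(+0.31) = 4.8 × 10⁻⁴ → stable
  57–69 m: −αΔT+βΔS = −(2.5 × 10⁻⁴)(-2.4)+(7.5 × 10⁻⁴)(+0.02) = 6.1 × 10⁻⁴ → stable
  69–179 m: −αΔT+βΔS = −(2.5 × 10⁻⁴)(-0.9)+(7.5 × 10⁻⁴)(+0.34) = 4.8 × 10⁻⁴ → stable
Every interval has Δρ > 0: the column is stably stratified throughout.

none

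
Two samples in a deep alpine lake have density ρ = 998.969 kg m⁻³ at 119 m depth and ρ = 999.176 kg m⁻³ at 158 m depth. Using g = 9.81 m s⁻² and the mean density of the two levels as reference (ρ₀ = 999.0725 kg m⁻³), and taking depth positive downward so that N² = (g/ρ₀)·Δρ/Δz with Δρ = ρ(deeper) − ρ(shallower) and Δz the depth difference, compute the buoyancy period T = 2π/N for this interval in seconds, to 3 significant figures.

Δρ = 999.176 − 998.969 = 0.207 kg m⁻³ over Δz = 158 − 119 = 39 m.
N² = (9.81/999.0725) × (0.207/39) = 5.2117 × 10⁻⁵ s⁻².
N = √(5.2117 × 10⁻⁵) = 7.2192 × 10⁻³ rad s⁻¹, so T = 2π/N = 870.34 s ≈ 870 s.
A positive N² confirms static stability across the interval.

870 s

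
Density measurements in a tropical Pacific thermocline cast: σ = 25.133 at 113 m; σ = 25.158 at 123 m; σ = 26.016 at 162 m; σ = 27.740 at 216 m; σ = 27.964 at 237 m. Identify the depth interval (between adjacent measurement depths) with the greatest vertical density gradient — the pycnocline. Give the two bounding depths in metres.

162–216 m

Compute the density gradient over each adjacent pair:
  113–123 m: Δρ/Δz = 0.025/10 = 2.5 × 10⁻³ kg m⁻⁴
  123–162 m: Δρ/Δz = 0.858/39 = 0.022 kg m⁻⁴
  162–216 m: Δρ/Δz = 1.724/54 = 0.032 kg m⁻⁴
  216–237 m: Δρ/Δz = 0.224/21 = 0.011 kg m⁻⁴
The largest gradient is in the 162–216 m interval — the pycnocline.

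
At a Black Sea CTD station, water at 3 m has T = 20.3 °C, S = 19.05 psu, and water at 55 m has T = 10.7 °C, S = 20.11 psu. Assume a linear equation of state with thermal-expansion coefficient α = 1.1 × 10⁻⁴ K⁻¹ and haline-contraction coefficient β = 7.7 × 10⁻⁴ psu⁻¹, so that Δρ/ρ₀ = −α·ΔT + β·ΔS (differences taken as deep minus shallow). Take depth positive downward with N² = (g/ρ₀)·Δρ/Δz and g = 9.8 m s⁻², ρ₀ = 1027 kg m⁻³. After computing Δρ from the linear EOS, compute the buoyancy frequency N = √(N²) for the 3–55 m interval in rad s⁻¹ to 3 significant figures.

ΔT = -9.6 K, ΔS = +1.06 psu (deep − shallow).
Δρ/ρ₀ = −αΔT + βΔS = 1.056 × 10⁻³ + 8.162 × 10⁻⁴ = 1.8722 × 10⁻³, so Δρ ≈ 1.923 kg m⁻³.
N² = (g/ρ₀)·Δρ/Δz = g·(Δρ/ρ₀)/Δz = 9.8 × 1.8722 × 10⁻³ / 52 = 3.5284 × 10⁻⁴ s⁻².
N = √(3.5284 × 10⁻⁴) = 0.018784 rad s⁻¹ ≈ 0.0188 rad s⁻¹.

0.0188 rad s⁻¹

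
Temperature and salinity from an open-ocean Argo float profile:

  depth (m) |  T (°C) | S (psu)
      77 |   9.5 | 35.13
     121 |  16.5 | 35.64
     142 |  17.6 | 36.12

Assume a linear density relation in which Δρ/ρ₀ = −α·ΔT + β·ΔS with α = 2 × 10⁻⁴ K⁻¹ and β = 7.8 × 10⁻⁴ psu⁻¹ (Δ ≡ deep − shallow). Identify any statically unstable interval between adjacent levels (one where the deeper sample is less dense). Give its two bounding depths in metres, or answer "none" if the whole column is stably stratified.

Evaluate Δρ/ρ₀ = −αΔT + βΔS across each adjacent pair:
  77–121 m: −αΔT+βΔS = −(2 × 10⁻⁴)(+7.0)+(7.8 × 10⁻⁴)(+0.51) = -1.0 × 10⁻³ → UNSTABLE
  121–142 m: −αΔT+βΔS = −(2 × 10⁻⁴)(+1.1)+(7.8 × 10⁻⁴)(+0.48) = 1.5 × 10⁻⁴ → stable
The 77–121 m interval has Δρ < 0: lighter water underlies denser water.

77–121 m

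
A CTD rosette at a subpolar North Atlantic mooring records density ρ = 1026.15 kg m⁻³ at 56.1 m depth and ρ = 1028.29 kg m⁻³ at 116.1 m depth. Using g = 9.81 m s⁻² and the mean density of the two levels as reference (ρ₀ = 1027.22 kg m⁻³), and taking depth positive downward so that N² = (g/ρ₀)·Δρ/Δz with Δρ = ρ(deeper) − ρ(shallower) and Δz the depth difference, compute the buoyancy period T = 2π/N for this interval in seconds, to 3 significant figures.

340 s

Δρ = 1028.29 − 1026.15 = 2.14 kg m⁻³ over Δz = 116.1 − 56.1 = 60 m.
N² = (9.81/1027.22) × (2.14/60) = 3.4062 × 10⁻⁴ s⁻².
N = √(3.4062 × 10⁻⁴) = 0.018456 rad s⁻¹, so T = 2π/N = 340.44 s ≈ 340 s.
A positive N² confirms static stability across the interval.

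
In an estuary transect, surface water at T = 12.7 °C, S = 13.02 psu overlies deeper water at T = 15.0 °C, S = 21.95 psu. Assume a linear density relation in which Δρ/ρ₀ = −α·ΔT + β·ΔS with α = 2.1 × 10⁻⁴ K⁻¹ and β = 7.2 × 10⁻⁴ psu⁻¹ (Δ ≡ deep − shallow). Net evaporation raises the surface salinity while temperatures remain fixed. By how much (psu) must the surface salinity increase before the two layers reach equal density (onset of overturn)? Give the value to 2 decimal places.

8.26 psu

Neutral buoyancy requires −α(T_deep − T_surf) + β(S_deep − S_surf′) = 0.
S_surf′ = S_deep − (α/β)·ΔT = 21.95 − (2.1 × 10⁻⁴/7.2 × 10⁻⁴)·(+2.3) = 21.2792 psu.
Increase required: 21.2792 − 13.02 = 8.2592 psu.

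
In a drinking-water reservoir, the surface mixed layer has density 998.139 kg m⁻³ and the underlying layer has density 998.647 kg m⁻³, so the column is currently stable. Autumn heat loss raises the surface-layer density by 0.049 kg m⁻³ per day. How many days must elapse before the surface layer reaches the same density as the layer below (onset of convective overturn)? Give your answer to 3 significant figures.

10.4 days

Density deficit of the surface layer: 998.647 − 998.139 = 0.508 kg m⁻³.
Required change = 0.508 / 0.049 = 10.4 days.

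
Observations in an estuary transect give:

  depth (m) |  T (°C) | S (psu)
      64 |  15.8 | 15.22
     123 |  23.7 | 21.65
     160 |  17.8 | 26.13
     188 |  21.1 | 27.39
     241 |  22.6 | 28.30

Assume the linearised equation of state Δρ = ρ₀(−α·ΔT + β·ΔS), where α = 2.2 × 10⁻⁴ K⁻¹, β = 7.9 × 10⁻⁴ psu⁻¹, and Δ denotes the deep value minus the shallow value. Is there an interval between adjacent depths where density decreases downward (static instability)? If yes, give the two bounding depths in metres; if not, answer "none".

none

Evaluate Δρ/ρ₀ = −αΔT + βΔS across each adjacent pair:
  64–123 m: −αΔT+βΔS = −(2.2 × 10⁻⁴)(+7.9)+(7.9 × 10⁻⁴)(+6.43) = 3.3 × 10⁻³ → stable
  123–160 m: −αΔT+βΔS = −(2.2 × 10⁻⁴)(-5.9)+(7.9 × 10⁻⁴)(+4.48) = 4.8 × 10⁻³ → stable
  160–188 m: −αΔT+βΔS = −(2.2 × 10⁻⁴)(+3.3)+(7.9 × 10⁻⁴)(+1.26) = 2.7 × 10⁻⁴ → stable
  188–241 m: −αΔT+βΔS = −(2.2 × 10⁻⁴)(+1.5)+(7.9 × 10⁻⁴)(+0.91) = 3.9 × 10⁻⁴ → stable
Every interval has Δρ > 0: the column is stably stratified throughout.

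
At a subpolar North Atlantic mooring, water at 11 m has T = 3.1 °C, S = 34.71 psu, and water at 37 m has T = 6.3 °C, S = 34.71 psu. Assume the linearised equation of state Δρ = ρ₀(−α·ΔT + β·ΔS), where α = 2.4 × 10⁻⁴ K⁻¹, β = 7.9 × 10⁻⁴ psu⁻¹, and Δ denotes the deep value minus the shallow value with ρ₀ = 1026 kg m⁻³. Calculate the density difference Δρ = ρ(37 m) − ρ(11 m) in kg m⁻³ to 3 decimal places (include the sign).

ΔT = +3.2 K, ΔS = +0.00 psu (deep − shallow).
Δρ/ρ₀ = −(2.4 × 10⁻⁴)(+3.2) + (7.9 × 10⁻⁴)(+0.00) = -7.68 × 10⁻⁴.
Δρ = 1026 × (-7.68 × 10⁻⁴) = -0.788 kg m⁻³.
Negative Δρ: lighter below, statically unstable.

-0.788 kg m⁻³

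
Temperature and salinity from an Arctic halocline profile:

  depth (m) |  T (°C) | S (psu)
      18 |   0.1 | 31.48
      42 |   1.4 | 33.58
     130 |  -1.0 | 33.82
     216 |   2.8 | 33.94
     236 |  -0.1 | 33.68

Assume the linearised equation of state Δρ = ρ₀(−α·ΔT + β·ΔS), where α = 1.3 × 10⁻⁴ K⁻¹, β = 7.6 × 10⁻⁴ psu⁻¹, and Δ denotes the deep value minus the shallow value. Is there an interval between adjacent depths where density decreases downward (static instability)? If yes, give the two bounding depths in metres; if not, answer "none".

130–216 m

Evaluate Δρ/ρ₀ = −αΔT + βΔS across each adjacent pair:
  18–42 m: −αΔT+βΔS = −(1.3 × 10⁻⁴)(+1.3)+(7.6 × 10⁻⁴)(+2.10) = 1.4 × 10⁻³ → stable
  42–130 m: −αΔT+βΔS = −(1.3 × 10⁻⁴)(-2.4)+(7.6 × 10⁻⁴)(+0.24) = 4.9 × 10⁻⁴ → stable
  130–216 m: −αΔT+βΔS = −(1.3 × 10⁻⁴)(+3.8)+(7.6 × 10⁻⁴)(+0.12) = -4.0 × 10⁻⁴ → UNSTABLE
  216–236 m: −αΔT+βΔS = −(1.3 × 10⁻⁴)(-2.9)+(7.6 × 10⁻⁴)(-0.26) = 1.8 × 10⁻⁴ → stable
The 130–216 m interval has Δρ < 0: lighter water underlies denser water.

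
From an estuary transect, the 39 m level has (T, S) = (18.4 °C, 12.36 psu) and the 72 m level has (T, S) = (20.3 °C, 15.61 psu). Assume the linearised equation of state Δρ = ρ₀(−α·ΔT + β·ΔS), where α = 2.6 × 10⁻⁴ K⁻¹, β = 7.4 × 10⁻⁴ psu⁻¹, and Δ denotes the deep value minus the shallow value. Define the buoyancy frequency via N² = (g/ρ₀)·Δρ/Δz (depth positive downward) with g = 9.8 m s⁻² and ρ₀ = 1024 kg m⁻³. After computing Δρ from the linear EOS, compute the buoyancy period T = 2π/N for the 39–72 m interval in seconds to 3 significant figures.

ΔT = +1.9 K, ΔS = +3.25 psu (deep − shallow).
Δρ/ρ₀ = −αΔT + βΔS = -4.94 × 10⁻⁴ + 2.405 × 10⁻³ = 1.911 × 10⁻³, so Δρ ≈ 1.957 kg m⁻³.
N² = (g/ρ₀)·Δρ/Δz = g·(Δρ/ρ₀)/Δz = 9.8 × 1.911 × 10⁻³ / 33 = 5.6751 × 10⁻⁴ s⁻².
N = √(5.6751 × 10⁻⁴) = 0.023822 rad s⁻¹ → T = 2π/N = 263.76 s ≈ 264 s.

264 s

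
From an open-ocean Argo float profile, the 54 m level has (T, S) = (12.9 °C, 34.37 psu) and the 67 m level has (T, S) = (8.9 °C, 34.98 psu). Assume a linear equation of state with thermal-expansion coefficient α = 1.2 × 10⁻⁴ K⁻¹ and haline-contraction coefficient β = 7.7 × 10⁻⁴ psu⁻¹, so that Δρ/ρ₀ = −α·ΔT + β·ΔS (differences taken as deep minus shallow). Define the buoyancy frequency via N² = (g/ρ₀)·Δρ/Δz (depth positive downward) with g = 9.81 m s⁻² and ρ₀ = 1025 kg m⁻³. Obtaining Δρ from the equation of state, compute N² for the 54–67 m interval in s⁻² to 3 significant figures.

7.17 × 10⁻⁴ s⁻²

ΔT = -4.0 K, ΔS = +0.61 psu (deep − shallow).
Δρ/ρ₀ = −αΔT + βΔS = 4.80 × 10⁻⁴ + 4.697 × 10⁻⁴ = 9.497 × 10⁻⁴, so Δρ ≈ 0.9734 kg m⁻³.
N² = (g/ρ₀)·Δρ/Δz = g·(Δρ/ρ₀)/Δz = 9.81 × 9.497 × 10⁻⁴ / 13 = 7.1666 × 10⁻⁴ s⁻² ≈ 7.17 × 10⁻⁴ s⁻².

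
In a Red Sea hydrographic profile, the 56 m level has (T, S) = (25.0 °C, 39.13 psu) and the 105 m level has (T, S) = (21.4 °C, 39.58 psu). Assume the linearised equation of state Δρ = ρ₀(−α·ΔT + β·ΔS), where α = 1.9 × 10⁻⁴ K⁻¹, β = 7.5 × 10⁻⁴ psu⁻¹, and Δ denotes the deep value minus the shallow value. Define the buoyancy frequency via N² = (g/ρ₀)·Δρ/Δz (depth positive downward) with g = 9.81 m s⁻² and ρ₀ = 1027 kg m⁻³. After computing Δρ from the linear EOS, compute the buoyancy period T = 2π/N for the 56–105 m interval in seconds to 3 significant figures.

439 s

ΔT = -3.6 K, ΔS = +0.45 psu (deep − shallow).
Δρ/ρ₀ = −αΔT + βΔS = 6.84 × 10⁻⁴ + 3.375 × 10⁻⁴ = 1.0215 × 10⁻³, so Δρ ≈ 1.049 kg m⁻³.
N² = (g/ρ₀)·Δρ/Δz = g·(Δρ/ρ₀)/Δz = 9.81 × 1.0215 × 10⁻³ / 49 = 2.0451 × 10⁻⁴ s⁻².
N = √(2.0451 × 10⁻⁴) = 0.014301 rad s⁻¹ → T = 2π/N = 439.35 s ≈ 439 s.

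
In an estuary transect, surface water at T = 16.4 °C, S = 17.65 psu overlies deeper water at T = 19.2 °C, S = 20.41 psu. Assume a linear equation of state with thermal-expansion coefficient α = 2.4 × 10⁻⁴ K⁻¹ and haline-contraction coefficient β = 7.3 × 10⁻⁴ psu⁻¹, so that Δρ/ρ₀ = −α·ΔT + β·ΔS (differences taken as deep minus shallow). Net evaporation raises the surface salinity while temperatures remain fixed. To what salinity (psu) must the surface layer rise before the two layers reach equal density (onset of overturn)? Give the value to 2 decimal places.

Neutral buoyancy requires −α(T_deep − T_surf) + β(S_deep − S_surf′) = 0.
S_surf′ = S_deep − (α/β)·ΔT = 20.41 − (2.4 × 10⁻⁴/7.3 × 10⁻⁴)·(+2.8) = 19.4895 psu.
Increase required: 19.4895 − 17.65 = 1.8395 psu.

19.49 psu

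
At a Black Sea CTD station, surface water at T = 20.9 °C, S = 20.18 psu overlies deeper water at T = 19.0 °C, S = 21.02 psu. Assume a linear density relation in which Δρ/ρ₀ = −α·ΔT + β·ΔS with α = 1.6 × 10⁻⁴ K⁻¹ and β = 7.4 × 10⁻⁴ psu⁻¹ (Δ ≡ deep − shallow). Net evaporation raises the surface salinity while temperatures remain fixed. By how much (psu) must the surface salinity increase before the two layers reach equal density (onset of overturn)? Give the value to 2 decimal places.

1.25 psu

Neutral buoyancy requires −α(T_deep − T_surf) + β(S_deep − S_surf′) = 0.
S_surf′ = S_deep − (α/β)·ΔT = 21.02 − (1.6 × 10⁻⁴/7.4 × 10⁻⁴)·(-1.9) = 21.4308 psu.
Increase required: 21.4308 − 20.18 = 1.2508 psu.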